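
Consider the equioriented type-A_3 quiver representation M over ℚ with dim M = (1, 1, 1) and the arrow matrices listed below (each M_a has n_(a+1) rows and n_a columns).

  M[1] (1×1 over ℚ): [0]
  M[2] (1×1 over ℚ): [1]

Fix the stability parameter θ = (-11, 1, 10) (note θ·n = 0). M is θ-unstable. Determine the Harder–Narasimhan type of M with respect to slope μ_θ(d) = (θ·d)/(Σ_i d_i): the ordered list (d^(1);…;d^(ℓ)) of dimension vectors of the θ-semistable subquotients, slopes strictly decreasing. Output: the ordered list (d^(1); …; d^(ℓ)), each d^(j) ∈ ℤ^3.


Barcode: M ≅ I[1,1], I[2,3]. HN layers by μ_θ (3 steps, strictly decreasing):
  μ^(1)=10; μ^(2)=1; μ^(3)=-11

((0, 0, 1); (0, 1, 0); (1, 0, 0))


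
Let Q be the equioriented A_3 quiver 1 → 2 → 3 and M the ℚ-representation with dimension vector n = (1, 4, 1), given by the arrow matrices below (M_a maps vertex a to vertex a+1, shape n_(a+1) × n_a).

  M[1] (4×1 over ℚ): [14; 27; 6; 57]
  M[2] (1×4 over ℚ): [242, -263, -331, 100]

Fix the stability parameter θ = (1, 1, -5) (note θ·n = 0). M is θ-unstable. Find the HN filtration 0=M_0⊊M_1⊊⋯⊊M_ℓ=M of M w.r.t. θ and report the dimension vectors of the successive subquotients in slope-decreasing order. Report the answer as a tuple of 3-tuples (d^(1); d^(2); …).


Barcode: M ≅ I[1,3], I[2,2]^3. HN layers by μ_θ (2 steps, strictly decreasing):
  μ^(1)=1; μ^(2)=-1

((0, 3, 0); (1, 1, 1))


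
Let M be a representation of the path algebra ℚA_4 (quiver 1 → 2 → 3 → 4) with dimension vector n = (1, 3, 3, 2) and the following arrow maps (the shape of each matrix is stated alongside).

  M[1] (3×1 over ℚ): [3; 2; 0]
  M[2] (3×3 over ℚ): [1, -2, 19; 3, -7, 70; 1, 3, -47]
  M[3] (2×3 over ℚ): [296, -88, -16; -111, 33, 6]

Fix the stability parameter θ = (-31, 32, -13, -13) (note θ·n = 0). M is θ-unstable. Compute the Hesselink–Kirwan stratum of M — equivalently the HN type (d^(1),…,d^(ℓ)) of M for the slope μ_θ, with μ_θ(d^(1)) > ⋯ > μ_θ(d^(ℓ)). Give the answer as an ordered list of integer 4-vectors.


Interval decomposition of M: I[1,3], I[2,3], I[2,4], I[4,4].
HN type (ℓ=4): μ^(1)=19/2; μ^(2)=2; μ^(3)=-13; μ^(4)=-31

((0, 2, 2, 0); (0, 1, 1, 1); (0, 0, 0, 1); (1, 0, 0, 0))


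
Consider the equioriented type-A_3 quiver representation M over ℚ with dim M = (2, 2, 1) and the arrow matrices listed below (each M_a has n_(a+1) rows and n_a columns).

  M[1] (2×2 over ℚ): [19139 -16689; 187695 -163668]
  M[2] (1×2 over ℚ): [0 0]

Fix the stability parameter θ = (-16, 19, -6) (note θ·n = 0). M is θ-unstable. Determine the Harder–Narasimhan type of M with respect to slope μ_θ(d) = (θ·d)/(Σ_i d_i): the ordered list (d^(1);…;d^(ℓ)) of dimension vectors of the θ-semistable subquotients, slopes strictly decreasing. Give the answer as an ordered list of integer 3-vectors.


Barcode: M ≅ I[1,2]^2, I[3,3]. HN layers by μ_θ (3 steps, strictly decreasing):
  μ^(1)=19; μ^(2)=-6; μ^(3)=-16

((0, 2, 0); (0, 0, 1); (2, 0, 0))


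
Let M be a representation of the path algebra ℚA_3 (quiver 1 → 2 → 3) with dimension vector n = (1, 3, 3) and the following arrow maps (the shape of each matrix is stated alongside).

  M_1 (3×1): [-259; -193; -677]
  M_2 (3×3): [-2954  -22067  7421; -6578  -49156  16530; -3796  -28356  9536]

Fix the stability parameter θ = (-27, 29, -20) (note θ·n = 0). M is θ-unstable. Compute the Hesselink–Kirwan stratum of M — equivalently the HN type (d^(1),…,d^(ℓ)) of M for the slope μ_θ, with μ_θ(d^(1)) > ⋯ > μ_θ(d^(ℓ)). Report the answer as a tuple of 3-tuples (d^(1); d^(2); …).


Via rank(M_{q-1}∘⋯∘M_p): M ≅ I[1,2], I[2,3]^2, I[3,3].
μ_θ-semistable layers: μ^(1)=29; μ^(2)=9/2; μ^(3)=-20; μ^(4)=-27

((0, 1, 0); (0, 2, 2); (0, 0, 1); (1, 0, 0))


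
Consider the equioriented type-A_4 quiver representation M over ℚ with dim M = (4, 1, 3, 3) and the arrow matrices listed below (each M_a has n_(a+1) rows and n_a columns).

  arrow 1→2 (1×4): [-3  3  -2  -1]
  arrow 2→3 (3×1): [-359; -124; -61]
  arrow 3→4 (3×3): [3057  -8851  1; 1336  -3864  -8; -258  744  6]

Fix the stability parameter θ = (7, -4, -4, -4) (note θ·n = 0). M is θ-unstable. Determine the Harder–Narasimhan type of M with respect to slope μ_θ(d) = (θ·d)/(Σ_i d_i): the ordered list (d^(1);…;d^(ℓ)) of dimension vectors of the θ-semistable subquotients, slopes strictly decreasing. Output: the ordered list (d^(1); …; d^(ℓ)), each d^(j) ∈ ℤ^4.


Via rank(M_{q-1}∘⋯∘M_p): M ≅ I[1,1]^3, I[1,3], I[3,4]^2, I[4,4].
μ_θ-semistable layers: μ^(1)=7; μ^(2)=-1/3; μ^(3)=-4

((3, 0, 0, 0); (1, 1, 1, 0); (0, 0, 2, 3))


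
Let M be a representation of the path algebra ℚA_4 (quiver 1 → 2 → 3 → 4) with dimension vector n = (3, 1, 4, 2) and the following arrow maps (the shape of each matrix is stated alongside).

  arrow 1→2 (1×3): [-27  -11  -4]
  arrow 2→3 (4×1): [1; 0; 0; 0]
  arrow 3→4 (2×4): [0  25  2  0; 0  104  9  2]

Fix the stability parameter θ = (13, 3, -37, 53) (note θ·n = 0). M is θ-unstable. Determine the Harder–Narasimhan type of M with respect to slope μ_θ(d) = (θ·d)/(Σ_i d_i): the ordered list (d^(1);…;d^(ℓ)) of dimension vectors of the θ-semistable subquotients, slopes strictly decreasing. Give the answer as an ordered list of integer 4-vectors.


Via rank(M_{q-1}∘⋯∘M_p): M ≅ I[1,1]^2, I[1,3], I[3,3], I[3,4]^2.
μ_θ-semistable layers: μ^(1)=53; μ^(2)=13; μ^(3)=-7; μ^(4)=-37

((0, 0, 0, 2); (2, 0, 0, 0); (1, 1, 1, 0); (0, 0, 3, 0))


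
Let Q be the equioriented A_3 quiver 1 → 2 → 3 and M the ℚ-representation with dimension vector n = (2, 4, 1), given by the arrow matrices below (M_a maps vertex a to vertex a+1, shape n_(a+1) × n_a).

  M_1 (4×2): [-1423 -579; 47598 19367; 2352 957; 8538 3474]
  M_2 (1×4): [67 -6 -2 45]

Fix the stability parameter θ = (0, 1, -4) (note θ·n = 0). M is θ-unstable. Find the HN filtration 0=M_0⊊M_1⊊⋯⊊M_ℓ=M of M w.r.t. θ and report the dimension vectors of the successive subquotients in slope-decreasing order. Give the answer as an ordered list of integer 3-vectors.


Interval decomposition of M: I[1,2], I[1,3], I[2,2]^2.
HN type (ℓ=3): μ^(1)=1; μ^(2)=0; μ^(3)=-1

((0, 3, 0); (1, 0, 0); (1, 1, 1))


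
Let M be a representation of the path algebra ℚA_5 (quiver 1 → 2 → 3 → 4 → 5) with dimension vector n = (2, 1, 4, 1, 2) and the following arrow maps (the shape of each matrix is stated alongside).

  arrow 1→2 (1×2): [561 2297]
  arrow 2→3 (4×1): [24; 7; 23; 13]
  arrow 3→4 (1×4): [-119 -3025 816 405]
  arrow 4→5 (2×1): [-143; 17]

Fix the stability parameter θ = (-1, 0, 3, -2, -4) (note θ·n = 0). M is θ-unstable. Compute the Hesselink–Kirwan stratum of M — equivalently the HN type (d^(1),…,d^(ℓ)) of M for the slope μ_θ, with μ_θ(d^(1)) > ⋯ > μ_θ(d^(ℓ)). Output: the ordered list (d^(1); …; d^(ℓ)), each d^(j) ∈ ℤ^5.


Barcode: M ≅ I[1,1], I[1,5], I[3,3]^3, I[5,5]. HN layers by μ_θ (4 steps, strictly decreasing):
  μ^(1)=3; μ^(2)=-3/4; μ^(3)=-1; μ^(4)=-4

((0, 0, 3, 0, 0); (0, 1, 1, 1, 1); (2, 0, 0, 0, 0); (0, 0, 0, 0, 1))


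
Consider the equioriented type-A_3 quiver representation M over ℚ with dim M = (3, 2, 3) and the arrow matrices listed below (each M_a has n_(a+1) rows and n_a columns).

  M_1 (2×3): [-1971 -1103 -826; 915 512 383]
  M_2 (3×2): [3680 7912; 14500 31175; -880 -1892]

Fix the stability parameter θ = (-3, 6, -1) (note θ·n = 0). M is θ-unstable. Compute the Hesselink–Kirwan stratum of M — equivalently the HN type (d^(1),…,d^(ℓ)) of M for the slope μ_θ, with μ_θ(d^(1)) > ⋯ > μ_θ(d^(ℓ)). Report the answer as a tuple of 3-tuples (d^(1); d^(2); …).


Interval decomposition of M: I[1,1], I[1,2], I[1,3], I[3,3]^2.
HN type (ℓ=4): μ^(1)=6; μ^(2)=5/2; μ^(3)=-1; μ^(4)=-3

((0, 1, 0); (0, 1, 1); (0, 0, 2); (3, 0, 0))


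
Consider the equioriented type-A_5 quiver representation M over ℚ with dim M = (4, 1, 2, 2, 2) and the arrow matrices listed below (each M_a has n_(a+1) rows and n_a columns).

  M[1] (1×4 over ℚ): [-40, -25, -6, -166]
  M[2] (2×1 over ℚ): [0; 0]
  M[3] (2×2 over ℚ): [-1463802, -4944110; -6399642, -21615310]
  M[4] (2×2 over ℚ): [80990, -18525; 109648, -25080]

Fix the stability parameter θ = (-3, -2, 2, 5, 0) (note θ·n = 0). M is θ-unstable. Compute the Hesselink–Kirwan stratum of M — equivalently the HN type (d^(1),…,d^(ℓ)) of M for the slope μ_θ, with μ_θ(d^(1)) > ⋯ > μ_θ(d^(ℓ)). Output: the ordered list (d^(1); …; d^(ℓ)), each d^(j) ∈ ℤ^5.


Via rank(M_{q-1}∘⋯∘M_p): M ≅ I[1,1]^3, I[1,2], I[3,3], I[3,5], I[4,4], I[5,5].
μ_θ-semistable layers: μ^(1)=5; μ^(2)=5/2; μ^(3)=2; μ^(4)=0; μ^(5)=-2; μ^(6)=-3

((0, 0, 0, 1, 0); (0, 0, 0, 1, 1); (0, 0, 2, 0, 0); (0, 0, 0, 0, 1); (0, 1, 0, 0, 0); (4, 0, 0, 0, 0))


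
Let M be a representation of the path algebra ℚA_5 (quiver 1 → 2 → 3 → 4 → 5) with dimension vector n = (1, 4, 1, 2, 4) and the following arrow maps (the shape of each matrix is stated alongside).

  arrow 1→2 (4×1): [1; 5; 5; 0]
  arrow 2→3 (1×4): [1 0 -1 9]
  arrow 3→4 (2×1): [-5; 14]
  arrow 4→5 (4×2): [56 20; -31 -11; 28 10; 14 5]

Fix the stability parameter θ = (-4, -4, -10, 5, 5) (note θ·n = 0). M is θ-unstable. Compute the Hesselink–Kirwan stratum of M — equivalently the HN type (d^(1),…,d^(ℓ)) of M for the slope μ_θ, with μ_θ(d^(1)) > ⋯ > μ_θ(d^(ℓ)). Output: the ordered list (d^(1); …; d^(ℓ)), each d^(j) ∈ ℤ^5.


Barcode: M ≅ I[1,5], I[2,2]^3, I[4,5], I[5,5]^2. HN layers by μ_θ (3 steps, strictly decreasing):
  μ^(1)=5; μ^(2)=-4; μ^(3)=-6

((0, 0, 0, 2, 4); (0, 3, 0, 0, 0); (1, 1, 1, 0, 0))


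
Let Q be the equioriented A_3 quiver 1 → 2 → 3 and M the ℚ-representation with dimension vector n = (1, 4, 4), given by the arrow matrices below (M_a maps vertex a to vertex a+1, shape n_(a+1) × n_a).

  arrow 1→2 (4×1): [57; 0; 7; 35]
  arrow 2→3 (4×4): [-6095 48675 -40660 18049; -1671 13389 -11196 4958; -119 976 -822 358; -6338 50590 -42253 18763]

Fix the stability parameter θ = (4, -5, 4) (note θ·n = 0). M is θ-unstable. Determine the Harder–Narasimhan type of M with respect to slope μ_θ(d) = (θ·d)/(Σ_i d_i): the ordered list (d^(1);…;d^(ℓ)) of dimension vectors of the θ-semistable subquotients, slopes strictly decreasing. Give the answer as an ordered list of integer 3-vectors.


Interval decomposition of M: I[1,3], I[2,3]^3.
HN type (ℓ=3): μ^(1)=4; μ^(2)=-1/2; μ^(3)=-5

((0, 0, 4); (1, 1, 0); (0, 3, 0))


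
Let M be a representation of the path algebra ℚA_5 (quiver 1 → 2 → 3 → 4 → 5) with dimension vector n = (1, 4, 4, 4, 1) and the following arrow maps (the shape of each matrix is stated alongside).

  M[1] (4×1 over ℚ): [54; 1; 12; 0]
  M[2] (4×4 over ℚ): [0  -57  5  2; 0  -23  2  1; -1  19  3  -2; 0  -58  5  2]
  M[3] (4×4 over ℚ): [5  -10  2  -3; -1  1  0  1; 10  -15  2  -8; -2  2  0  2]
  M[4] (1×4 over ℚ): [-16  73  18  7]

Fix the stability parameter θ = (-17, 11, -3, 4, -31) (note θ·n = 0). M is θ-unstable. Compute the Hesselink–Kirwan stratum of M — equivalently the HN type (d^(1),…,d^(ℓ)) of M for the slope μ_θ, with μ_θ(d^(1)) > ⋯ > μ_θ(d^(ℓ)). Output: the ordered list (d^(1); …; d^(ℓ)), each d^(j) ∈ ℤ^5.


Interval decomposition of M: I[1,5], I[2,3]^2, I[2,4], I[4,4]^2.
HN type (ℓ=3): μ^(1)=4; μ^(2)=-19/4; μ^(3)=-17

((0, 3, 3, 3, 0); (0, 1, 1, 1, 1); (1, 0, 0, 0, 0))


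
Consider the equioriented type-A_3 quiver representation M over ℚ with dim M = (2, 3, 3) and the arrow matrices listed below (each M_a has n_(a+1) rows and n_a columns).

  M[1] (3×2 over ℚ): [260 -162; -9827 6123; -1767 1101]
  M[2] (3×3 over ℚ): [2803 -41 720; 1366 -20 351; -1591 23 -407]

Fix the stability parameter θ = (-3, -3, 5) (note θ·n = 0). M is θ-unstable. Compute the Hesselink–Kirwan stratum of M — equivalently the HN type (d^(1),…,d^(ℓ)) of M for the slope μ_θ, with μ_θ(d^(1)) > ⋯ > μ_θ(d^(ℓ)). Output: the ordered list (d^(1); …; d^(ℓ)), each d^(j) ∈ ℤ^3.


Via rank(M_{q-1}∘⋯∘M_p): M ≅ I[1,2], I[1,3], I[2,3], I[3,3].
μ_θ-semistable layers: μ^(1)=5; μ^(2)=-3

((0, 0, 3); (2, 3, 0))


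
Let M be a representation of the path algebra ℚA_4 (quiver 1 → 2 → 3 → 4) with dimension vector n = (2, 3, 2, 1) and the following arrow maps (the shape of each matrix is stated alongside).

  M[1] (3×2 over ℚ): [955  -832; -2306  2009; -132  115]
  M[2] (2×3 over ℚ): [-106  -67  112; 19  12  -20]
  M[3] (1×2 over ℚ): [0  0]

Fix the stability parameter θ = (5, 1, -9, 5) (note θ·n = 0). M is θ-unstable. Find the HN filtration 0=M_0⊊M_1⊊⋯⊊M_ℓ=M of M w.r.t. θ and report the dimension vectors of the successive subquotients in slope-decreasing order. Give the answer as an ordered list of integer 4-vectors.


Via rank(M_{q-1}∘⋯∘M_p): M ≅ I[1,3]^2, I[2,2], I[4,4].
μ_θ-semistable layers: μ^(1)=5; μ^(2)=1; μ^(3)=-1

((0, 0, 0, 1); (0, 1, 0, 0); (2, 2, 2, 0))


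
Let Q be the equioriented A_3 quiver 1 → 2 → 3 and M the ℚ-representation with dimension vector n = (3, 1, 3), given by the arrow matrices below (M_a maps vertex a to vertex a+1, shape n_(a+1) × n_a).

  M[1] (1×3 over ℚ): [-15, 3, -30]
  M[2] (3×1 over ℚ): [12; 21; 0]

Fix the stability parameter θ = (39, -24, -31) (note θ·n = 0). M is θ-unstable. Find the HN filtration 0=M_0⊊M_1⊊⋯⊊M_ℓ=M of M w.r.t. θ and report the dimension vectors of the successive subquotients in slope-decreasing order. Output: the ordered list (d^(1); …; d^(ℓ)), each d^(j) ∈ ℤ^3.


Via rank(M_{q-1}∘⋯∘M_p): M ≅ I[1,1]^2, I[1,3], I[3,3]^2.
μ_θ-semistable layers: μ^(1)=39; μ^(2)=-16/3; μ^(3)=-31

((2, 0, 0); (1, 1, 1); (0, 0, 2))


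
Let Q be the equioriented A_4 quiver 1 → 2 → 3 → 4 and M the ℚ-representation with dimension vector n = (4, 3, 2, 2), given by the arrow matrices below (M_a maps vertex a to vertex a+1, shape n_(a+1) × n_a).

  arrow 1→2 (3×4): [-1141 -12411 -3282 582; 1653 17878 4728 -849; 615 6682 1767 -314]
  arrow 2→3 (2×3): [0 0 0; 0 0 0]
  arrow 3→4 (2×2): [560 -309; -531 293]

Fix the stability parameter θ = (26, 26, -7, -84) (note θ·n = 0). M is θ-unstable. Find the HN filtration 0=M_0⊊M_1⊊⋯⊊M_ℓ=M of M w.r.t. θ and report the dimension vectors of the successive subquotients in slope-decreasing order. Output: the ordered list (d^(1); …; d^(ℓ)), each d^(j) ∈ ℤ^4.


Via rank(M_{q-1}∘⋯∘M_p): M ≅ I[1,1], I[1,2]^3, I[3,4]^2.
μ_θ-semistable layers: μ^(1)=26; μ^(2)=-91/2

((4, 3, 0, 0); (0, 0, 2, 2))


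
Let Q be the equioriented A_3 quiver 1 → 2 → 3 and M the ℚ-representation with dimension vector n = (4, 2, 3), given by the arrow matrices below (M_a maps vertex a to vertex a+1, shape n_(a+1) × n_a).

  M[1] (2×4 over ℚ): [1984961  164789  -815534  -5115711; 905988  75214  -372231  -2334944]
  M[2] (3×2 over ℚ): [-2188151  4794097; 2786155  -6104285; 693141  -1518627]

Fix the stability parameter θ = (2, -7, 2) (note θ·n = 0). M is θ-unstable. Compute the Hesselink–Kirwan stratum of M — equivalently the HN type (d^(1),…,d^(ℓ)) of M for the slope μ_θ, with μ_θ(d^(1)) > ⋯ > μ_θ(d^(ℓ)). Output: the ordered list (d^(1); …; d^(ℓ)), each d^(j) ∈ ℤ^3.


Interval decomposition of M: I[1,1]^2, I[1,2], I[1,3], I[3,3]^2.
HN type (ℓ=2): μ^(1)=2; μ^(2)=-5/2

((2, 0, 3); (2, 2, 0))


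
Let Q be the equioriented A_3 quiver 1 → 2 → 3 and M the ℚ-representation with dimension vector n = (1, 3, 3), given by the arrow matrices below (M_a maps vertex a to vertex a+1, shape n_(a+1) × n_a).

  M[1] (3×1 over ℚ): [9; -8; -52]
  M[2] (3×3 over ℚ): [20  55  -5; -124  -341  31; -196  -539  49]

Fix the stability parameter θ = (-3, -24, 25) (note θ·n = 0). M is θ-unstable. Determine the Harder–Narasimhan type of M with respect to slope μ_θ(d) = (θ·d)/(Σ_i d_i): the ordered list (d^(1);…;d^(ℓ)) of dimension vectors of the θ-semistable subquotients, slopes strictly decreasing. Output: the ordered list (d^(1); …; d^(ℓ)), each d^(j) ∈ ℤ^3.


Barcode: M ≅ I[1,2], I[2,2], I[2,3], I[3,3]^2. HN layers by μ_θ (3 steps, strictly decreasing):
  μ^(1)=25; μ^(2)=-27/2; μ^(3)=-24

((0, 0, 3); (1, 1, 0); (0, 2, 0))


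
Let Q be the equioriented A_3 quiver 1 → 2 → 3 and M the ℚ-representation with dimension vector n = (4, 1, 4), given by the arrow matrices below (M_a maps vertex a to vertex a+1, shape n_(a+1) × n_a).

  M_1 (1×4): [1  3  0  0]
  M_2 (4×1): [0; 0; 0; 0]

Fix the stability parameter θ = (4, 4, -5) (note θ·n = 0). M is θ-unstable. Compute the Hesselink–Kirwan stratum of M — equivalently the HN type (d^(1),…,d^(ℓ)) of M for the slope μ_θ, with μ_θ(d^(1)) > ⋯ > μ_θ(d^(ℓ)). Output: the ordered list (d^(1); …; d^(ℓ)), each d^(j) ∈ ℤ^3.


Interval decomposition of M: I[1,1]^3, I[1,2], I[3,3]^4.
HN type (ℓ=2): μ^(1)=4; μ^(2)=-5

((4, 1, 0); (0, 0, 4))


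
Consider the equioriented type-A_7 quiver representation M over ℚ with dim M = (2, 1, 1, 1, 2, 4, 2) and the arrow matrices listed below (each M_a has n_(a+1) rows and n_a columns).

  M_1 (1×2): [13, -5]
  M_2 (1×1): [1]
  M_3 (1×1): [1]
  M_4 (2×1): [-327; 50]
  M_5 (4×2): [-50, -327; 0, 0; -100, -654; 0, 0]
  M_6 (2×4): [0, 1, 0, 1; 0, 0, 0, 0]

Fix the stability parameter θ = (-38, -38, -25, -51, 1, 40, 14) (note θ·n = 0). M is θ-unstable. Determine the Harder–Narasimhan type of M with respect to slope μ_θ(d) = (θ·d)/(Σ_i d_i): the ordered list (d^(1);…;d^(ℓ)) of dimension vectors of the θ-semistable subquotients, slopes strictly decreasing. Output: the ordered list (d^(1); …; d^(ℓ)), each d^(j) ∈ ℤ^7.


Barcode: M ≅ I[1,1], I[1,5], I[5,6], I[6,6]^2, I[6,7], I[7,7]. HN layers by μ_θ (5 steps, strictly decreasing):
  μ^(1)=40; μ^(2)=27; μ^(3)=14; μ^(4)=1; μ^(5)=-38

((0, 0, 0, 0, 0, 3, 0); (0, 0, 0, 0, 0, 1, 1); (0, 0, 0, 0, 0, 0, 1); (0, 0, 0, 0, 2, 0, 0); (2, 1, 1, 1, 0, 0, 0))


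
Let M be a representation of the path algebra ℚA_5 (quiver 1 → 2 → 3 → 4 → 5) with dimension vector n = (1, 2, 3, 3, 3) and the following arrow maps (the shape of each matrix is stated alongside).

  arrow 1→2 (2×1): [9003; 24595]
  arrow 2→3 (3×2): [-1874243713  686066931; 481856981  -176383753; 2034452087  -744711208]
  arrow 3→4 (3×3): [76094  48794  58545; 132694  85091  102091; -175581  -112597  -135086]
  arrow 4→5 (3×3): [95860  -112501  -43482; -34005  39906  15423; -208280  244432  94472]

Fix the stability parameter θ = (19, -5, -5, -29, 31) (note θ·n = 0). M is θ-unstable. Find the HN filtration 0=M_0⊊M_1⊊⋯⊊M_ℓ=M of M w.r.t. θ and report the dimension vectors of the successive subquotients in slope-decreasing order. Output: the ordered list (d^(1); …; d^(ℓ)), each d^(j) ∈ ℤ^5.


Barcode: M ≅ I[1,5], I[2,5], I[3,4], I[5,5]. HN layers by μ_θ (4 steps, strictly decreasing):
  μ^(1)=31; μ^(2)=-5; μ^(3)=-13; μ^(4)=-17

((0, 0, 0, 0, 3); (1, 1, 1, 1, 0); (0, 1, 1, 1, 0); (0, 0, 1, 1, 0))


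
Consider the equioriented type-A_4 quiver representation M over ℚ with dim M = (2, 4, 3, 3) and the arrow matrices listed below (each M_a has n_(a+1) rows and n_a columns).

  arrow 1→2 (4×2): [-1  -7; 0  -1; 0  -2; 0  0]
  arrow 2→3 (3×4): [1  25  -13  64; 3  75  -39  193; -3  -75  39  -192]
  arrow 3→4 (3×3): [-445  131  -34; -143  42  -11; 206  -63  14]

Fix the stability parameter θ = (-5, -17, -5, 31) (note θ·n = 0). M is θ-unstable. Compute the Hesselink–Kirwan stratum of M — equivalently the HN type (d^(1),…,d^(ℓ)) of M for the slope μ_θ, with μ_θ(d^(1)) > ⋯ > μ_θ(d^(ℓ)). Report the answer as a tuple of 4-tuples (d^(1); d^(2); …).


Interval decomposition of M: I[1,2], I[1,4], I[2,2], I[2,4], I[3,4].
HN type (ℓ=4): μ^(1)=31; μ^(2)=-5; μ^(3)=-11; μ^(4)=-17

((0, 0, 0, 3); (0, 0, 3, 0); (2, 2, 0, 0); (0, 2, 0, 0))


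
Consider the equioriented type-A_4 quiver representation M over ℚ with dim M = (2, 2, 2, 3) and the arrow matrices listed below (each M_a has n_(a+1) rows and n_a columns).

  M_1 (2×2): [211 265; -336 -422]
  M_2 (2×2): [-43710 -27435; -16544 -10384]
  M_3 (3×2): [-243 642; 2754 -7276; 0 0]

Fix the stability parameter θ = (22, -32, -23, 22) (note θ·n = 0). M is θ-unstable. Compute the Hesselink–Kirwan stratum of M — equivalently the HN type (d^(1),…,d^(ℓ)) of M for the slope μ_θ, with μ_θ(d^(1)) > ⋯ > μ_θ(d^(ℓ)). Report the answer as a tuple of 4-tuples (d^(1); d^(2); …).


Via rank(M_{q-1}∘⋯∘M_p): M ≅ I[1,2], I[1,4], I[3,3], I[4,4]^2.
μ_θ-semistable layers: μ^(1)=22; μ^(2)=-5; μ^(3)=-11; μ^(4)=-23

((0, 0, 0, 3); (1, 1, 0, 0); (1, 1, 1, 0); (0, 0, 1, 0))


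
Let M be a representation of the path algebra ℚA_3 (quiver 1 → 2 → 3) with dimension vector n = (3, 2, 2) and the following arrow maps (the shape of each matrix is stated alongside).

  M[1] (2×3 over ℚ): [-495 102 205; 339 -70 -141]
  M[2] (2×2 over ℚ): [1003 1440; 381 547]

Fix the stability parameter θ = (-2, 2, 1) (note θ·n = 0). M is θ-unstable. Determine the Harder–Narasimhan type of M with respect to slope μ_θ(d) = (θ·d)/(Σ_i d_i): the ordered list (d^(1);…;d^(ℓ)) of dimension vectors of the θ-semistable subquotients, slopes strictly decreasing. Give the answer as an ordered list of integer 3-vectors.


Via rank(M_{q-1}∘⋯∘M_p): M ≅ I[1,1], I[1,3]^2.
μ_θ-semistable layers: μ^(1)=3/2; μ^(2)=-2

((0, 2, 2); (3, 0, 0))


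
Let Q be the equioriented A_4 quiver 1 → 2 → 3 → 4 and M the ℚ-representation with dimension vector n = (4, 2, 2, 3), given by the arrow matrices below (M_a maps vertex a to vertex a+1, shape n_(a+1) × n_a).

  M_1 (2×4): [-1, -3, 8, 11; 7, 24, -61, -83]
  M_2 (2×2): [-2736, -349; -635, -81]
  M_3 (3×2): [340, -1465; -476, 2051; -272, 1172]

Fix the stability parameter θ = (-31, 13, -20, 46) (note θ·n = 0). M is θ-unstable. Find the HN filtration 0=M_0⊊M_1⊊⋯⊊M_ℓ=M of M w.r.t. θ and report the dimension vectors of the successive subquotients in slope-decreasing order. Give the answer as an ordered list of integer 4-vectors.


Interval decomposition of M: I[1,1]^2, I[1,3], I[1,4], I[4,4]^2.
HN type (ℓ=3): μ^(1)=46; μ^(2)=-7/2; μ^(3)=-31

((0, 0, 0, 3); (0, 2, 2, 0); (4, 0, 0, 0))


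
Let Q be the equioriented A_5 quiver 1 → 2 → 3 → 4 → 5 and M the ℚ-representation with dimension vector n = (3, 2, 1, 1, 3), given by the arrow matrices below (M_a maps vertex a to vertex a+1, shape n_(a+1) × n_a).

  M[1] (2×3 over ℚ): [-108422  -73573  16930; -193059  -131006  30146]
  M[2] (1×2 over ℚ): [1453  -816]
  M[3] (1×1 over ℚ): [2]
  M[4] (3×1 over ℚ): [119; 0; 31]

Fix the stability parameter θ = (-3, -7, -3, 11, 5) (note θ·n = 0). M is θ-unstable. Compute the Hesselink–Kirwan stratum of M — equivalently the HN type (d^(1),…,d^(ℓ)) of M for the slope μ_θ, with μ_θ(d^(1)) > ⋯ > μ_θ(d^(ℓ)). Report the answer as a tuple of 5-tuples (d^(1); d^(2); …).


Via rank(M_{q-1}∘⋯∘M_p): M ≅ I[1,1], I[1,2], I[1,5], I[5,5]^2.
μ_θ-semistable layers: μ^(1)=8; μ^(2)=5; μ^(3)=-3; μ^(4)=-5

((0, 0, 0, 1, 1); (0, 0, 0, 0, 2); (1, 0, 1, 0, 0); (2, 2, 0, 0, 0))


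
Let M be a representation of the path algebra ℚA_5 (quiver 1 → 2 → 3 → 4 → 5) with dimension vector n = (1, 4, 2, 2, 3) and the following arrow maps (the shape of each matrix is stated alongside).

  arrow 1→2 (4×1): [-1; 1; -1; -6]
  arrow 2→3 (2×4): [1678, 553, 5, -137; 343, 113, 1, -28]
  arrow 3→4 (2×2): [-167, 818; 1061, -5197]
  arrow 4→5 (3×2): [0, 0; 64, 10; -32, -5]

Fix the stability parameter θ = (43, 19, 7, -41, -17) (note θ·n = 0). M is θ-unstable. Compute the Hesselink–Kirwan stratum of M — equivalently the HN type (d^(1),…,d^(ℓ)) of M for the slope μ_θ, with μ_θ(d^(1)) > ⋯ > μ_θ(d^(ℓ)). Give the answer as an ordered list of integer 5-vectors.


Via rank(M_{q-1}∘⋯∘M_p): M ≅ I[1,5], I[2,2]^2, I[2,4], I[5,5]^2.
μ_θ-semistable layers: μ^(1)=19; μ^(2)=11/5; μ^(3)=-5; μ^(4)=-17

((0, 2, 0, 0, 0); (1, 1, 1, 1, 1); (0, 1, 1, 1, 0); (0, 0, 0, 0, 2))


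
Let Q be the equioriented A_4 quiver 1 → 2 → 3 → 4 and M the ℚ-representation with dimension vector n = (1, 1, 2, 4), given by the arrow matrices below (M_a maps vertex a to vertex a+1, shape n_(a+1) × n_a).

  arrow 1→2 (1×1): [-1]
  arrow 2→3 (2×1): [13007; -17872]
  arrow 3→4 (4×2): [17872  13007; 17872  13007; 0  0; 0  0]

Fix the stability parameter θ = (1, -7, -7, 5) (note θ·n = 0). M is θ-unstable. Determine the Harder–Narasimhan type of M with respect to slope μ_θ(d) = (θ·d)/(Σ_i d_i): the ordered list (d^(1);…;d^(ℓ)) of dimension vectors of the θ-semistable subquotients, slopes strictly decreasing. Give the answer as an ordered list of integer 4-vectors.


Barcode: M ≅ I[1,3], I[3,4], I[4,4]^3. HN layers by μ_θ (3 steps, strictly decreasing):
  μ^(1)=5; μ^(2)=-13/3; μ^(3)=-7

((0, 0, 0, 4); (1, 1, 1, 0); (0, 0, 1, 0))


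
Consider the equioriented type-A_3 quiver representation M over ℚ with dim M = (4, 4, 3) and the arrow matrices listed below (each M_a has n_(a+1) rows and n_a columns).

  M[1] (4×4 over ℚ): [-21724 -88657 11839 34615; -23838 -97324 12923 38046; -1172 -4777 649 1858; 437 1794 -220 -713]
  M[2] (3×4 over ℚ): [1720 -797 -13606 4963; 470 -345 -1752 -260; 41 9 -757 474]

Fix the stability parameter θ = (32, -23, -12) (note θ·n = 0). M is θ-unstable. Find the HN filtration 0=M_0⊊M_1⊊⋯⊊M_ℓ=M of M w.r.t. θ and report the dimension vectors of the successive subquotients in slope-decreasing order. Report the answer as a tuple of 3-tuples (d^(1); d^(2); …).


Via rank(M_{q-1}∘⋯∘M_p): M ≅ I[1,2], I[1,3]^3.
μ_θ-semistable layers: μ^(1)=9/2; μ^(2)=-1

((1, 1, 0); (3, 3, 3))


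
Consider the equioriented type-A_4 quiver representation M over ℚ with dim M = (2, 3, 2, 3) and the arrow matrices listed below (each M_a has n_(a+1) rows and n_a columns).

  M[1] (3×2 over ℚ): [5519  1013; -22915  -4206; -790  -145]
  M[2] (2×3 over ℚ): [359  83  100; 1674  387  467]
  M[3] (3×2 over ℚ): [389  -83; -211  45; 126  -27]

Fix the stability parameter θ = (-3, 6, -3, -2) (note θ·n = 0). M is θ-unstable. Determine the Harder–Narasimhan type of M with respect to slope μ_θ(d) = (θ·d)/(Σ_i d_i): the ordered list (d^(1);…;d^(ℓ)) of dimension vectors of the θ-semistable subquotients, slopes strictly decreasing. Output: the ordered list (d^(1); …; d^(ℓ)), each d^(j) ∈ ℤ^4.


Interval decomposition of M: I[1,4]^2, I[2,2], I[4,4].
HN type (ℓ=4): μ^(1)=6; μ^(2)=1/3; μ^(3)=-2; μ^(4)=-3

((0, 1, 0, 0); (0, 2, 2, 2); (0, 0, 0, 1); (2, 0, 0, 0))


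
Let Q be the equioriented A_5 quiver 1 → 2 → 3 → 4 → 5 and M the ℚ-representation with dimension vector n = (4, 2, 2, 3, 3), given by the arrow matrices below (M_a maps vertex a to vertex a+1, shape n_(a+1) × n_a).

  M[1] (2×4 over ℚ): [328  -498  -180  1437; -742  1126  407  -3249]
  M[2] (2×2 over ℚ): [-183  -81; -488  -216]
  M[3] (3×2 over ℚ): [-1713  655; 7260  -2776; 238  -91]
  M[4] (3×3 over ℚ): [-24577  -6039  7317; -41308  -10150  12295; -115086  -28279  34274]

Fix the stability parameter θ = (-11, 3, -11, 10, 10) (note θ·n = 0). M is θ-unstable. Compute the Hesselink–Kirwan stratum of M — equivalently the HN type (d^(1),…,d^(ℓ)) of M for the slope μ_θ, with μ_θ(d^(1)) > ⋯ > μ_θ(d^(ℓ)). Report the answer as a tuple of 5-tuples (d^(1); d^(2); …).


Interval decomposition of M: I[1,1]^2, I[1,2], I[1,5], I[3,5], I[4,5].
HN type (ℓ=4): μ^(1)=10; μ^(2)=3; μ^(3)=-4; μ^(4)=-11

((0, 0, 0, 3, 3); (0, 1, 0, 0, 0); (0, 1, 1, 0, 0); (4, 0, 1, 0, 0))


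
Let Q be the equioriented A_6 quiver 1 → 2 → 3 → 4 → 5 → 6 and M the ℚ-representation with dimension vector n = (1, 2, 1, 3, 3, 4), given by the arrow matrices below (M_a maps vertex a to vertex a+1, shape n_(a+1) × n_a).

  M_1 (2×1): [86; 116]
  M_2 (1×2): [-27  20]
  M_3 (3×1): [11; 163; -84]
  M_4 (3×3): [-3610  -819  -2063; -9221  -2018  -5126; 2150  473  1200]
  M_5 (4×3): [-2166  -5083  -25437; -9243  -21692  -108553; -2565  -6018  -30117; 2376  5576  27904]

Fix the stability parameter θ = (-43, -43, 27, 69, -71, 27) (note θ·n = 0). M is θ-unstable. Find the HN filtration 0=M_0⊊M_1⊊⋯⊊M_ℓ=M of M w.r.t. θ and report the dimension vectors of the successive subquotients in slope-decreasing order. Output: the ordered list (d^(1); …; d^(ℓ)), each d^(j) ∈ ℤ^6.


Via rank(M_{q-1}∘⋯∘M_p): M ≅ I[1,5], I[2,2], I[4,6]^2, I[6,6]^2.
μ_θ-semistable layers: μ^(1)=27; μ^(2)=25/3; μ^(3)=-1; μ^(4)=-43

((0, 0, 0, 0, 0, 4); (0, 0, 1, 1, 1, 0); (0, 0, 0, 2, 2, 0); (1, 2, 0, 0, 0, 0))


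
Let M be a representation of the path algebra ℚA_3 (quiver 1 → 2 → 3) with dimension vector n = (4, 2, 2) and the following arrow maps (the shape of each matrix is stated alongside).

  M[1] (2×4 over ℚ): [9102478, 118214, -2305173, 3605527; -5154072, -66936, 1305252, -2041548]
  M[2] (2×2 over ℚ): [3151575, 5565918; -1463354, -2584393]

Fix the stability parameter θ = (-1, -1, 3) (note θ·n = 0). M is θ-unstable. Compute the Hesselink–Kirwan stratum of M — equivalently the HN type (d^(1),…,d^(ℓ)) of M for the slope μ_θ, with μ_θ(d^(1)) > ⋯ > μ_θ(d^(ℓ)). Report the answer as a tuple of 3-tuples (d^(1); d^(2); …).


Via rank(M_{q-1}∘⋯∘M_p): M ≅ I[1,1]^3, I[1,3], I[2,3].
μ_θ-semistable layers: μ^(1)=3; μ^(2)=-1

((0, 0, 2); (4, 2, 0))


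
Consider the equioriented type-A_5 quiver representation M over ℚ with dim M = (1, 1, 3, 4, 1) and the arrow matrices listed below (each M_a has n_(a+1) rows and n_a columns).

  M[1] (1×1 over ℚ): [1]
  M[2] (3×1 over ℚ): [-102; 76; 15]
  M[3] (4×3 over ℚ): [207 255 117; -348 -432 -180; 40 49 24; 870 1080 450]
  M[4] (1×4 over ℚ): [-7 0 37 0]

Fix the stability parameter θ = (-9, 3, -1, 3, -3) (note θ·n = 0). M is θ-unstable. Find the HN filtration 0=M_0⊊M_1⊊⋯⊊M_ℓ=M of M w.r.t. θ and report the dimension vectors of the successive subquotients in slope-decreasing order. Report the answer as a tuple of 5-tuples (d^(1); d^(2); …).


Barcode: M ≅ I[1,5], I[3,3], I[3,4], I[4,4]^2. HN layers by μ_θ (4 steps, strictly decreasing):
  μ^(1)=3; μ^(2)=1/2; μ^(3)=-1; μ^(4)=-9

((0, 0, 0, 3, 0); (0, 1, 1, 1, 1); (0, 0, 2, 0, 0); (1, 0, 0, 0, 0))


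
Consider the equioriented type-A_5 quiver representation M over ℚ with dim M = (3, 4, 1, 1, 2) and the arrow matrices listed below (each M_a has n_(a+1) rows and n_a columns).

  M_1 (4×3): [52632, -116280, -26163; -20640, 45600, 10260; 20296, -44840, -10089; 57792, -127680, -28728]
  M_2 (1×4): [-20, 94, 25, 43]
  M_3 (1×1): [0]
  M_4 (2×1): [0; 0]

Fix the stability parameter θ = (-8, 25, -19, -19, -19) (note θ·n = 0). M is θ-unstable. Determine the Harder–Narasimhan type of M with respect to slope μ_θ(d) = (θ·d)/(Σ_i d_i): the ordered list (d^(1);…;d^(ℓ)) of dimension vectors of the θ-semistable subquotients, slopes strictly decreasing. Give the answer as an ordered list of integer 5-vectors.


Via rank(M_{q-1}∘⋯∘M_p): M ≅ I[1,1]^2, I[1,3], I[2,2]^3, I[4,4], I[5,5]^2.
μ_θ-semistable layers: μ^(1)=25; μ^(2)=3; μ^(3)=-8; μ^(4)=-19

((0, 3, 0, 0, 0); (0, 1, 1, 0, 0); (3, 0, 0, 0, 0); (0, 0, 0, 1, 2))


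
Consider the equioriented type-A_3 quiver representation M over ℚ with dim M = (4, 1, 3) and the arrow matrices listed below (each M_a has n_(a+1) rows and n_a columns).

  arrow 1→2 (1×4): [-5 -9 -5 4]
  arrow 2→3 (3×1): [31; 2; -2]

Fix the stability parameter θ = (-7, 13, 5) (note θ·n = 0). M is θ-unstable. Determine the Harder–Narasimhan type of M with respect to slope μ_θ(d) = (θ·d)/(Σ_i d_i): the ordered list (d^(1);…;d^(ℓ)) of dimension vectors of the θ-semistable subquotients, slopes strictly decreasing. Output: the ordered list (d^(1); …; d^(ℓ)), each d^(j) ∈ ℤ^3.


Barcode: M ≅ I[1,1]^3, I[1,3], I[3,3]^2. HN layers by μ_θ (3 steps, strictly decreasing):
  μ^(1)=9; μ^(2)=5; μ^(3)=-7

((0, 1, 1); (0, 0, 2); (4, 0, 0))


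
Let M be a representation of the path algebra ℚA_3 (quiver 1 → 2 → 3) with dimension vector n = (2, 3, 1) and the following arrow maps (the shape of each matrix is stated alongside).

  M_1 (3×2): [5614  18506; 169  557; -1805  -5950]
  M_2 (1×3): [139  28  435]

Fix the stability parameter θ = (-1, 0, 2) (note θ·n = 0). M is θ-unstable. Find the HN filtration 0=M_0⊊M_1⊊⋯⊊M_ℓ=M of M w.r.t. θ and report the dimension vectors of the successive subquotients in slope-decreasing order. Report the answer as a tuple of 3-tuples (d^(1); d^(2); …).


Interval decomposition of M: I[1,2], I[1,3], I[2,2].
HN type (ℓ=3): μ^(1)=2; μ^(2)=0; μ^(3)=-1

((0, 0, 1); (0, 3, 0); (2, 0, 0))


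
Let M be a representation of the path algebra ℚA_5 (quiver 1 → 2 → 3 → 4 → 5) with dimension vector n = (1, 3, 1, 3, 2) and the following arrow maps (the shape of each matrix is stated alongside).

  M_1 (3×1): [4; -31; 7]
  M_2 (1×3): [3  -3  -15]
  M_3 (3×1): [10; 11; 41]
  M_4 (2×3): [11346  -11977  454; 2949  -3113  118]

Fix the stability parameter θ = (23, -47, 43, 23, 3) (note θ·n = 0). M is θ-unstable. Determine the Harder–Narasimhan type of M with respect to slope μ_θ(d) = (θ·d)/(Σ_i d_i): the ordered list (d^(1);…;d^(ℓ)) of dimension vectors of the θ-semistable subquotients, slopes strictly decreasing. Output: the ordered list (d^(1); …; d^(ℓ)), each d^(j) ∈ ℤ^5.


Barcode: M ≅ I[1,2], I[2,2], I[2,5], I[4,4], I[4,5]. HN layers by μ_θ (4 steps, strictly decreasing):
  μ^(1)=23; μ^(2)=13; μ^(3)=-12; μ^(4)=-47

((0, 0, 1, 2, 1); (0, 0, 0, 1, 1); (1, 1, 0, 0, 0); (0, 2, 0, 0, 0))


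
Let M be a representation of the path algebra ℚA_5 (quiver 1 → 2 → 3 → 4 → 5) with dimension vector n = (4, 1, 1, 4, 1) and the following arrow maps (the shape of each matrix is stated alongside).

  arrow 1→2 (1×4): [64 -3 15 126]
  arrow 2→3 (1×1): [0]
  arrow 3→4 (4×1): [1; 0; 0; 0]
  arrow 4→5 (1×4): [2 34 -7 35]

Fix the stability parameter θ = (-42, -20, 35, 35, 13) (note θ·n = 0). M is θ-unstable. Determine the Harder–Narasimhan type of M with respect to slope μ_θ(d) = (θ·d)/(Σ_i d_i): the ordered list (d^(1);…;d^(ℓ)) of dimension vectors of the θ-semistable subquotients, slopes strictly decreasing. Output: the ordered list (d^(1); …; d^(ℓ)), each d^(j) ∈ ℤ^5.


Barcode: M ≅ I[1,1]^3, I[1,2], I[3,5], I[4,4]^3. HN layers by μ_θ (4 steps, strictly decreasing):
  μ^(1)=35; μ^(2)=83/3; μ^(3)=-20; μ^(4)=-42

((0, 0, 0, 3, 0); (0, 0, 1, 1, 1); (0, 1, 0, 0, 0); (4, 0, 0, 0, 0))


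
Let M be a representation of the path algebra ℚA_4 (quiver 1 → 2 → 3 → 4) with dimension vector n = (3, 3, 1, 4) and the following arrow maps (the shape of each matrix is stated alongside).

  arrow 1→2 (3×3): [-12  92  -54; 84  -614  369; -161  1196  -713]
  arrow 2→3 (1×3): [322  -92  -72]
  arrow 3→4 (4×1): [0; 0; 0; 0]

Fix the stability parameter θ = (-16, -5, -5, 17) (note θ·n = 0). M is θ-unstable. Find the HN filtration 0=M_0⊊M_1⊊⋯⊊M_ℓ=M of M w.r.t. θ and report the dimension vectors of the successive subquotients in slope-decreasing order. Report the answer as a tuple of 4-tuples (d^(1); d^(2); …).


Via rank(M_{q-1}∘⋯∘M_p): M ≅ I[1,1], I[1,2]^2, I[2,3], I[4,4]^4.
μ_θ-semistable layers: μ^(1)=17; μ^(2)=-5; μ^(3)=-16

((0, 0, 0, 4); (0, 3, 1, 0); (3, 0, 0, 0))


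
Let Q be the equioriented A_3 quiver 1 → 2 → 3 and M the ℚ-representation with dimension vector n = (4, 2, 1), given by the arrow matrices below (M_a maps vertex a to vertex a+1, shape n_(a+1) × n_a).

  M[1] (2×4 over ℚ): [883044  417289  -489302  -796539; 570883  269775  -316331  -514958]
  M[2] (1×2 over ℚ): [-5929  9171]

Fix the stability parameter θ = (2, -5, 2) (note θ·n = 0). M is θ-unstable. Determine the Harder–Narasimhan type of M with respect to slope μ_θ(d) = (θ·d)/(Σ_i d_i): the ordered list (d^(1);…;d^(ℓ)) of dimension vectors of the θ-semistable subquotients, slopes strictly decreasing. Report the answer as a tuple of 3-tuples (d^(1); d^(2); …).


Interval decomposition of M: I[1,1]^2, I[1,2], I[1,3].
HN type (ℓ=2): μ^(1)=2; μ^(2)=-3/2

((2, 0, 1); (2, 2, 0))


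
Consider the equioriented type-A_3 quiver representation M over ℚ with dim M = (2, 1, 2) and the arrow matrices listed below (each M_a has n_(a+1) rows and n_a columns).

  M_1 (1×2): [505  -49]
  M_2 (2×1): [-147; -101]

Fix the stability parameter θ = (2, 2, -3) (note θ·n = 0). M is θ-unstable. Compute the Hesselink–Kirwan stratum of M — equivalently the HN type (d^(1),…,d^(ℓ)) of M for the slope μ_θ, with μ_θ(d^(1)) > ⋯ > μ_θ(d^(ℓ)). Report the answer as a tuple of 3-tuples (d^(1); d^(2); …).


Barcode: M ≅ I[1,1], I[1,3], I[3,3]. HN layers by μ_θ (3 steps, strictly decreasing):
  μ^(1)=2; μ^(2)=1/3; μ^(3)=-3

((1, 0, 0); (1, 1, 1); (0, 0, 1))


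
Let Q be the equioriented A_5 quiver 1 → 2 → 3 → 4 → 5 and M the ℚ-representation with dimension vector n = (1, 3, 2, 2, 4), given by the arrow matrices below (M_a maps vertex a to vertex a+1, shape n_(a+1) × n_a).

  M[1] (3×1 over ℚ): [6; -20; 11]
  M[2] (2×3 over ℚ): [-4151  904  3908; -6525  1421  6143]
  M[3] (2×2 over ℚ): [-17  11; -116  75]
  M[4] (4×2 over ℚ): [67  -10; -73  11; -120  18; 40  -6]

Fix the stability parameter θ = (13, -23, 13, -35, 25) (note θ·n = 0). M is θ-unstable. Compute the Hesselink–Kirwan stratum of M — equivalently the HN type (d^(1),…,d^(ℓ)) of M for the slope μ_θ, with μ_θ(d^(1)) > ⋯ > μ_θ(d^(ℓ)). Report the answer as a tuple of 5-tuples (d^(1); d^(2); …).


Interval decomposition of M: I[1,5], I[2,2], I[2,5], I[5,5]^2.
HN type (ℓ=4): μ^(1)=25; μ^(2)=-8; μ^(3)=-11; μ^(4)=-23

((0, 0, 0, 0, 4); (1, 1, 1, 1, 0); (0, 0, 1, 1, 0); (0, 2, 0, 0, 0))


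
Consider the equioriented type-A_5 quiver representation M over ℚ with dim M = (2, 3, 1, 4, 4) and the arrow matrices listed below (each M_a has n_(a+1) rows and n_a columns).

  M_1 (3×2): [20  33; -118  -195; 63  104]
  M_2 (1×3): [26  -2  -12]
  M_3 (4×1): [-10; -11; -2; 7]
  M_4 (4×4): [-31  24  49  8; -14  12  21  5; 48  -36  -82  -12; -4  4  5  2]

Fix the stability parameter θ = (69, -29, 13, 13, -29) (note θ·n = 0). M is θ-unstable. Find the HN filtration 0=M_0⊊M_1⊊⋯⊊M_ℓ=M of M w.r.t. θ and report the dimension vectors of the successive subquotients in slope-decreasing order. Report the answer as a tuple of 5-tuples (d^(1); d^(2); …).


Via rank(M_{q-1}∘⋯∘M_p): M ≅ I[1,2]^2, I[2,5], I[4,5]^3.
μ_θ-semistable layers: μ^(1)=20; μ^(2)=-1; μ^(3)=-8; μ^(4)=-29

((2, 2, 0, 0, 0); (0, 0, 1, 1, 1); (0, 0, 0, 3, 3); (0, 1, 0, 0, 0))


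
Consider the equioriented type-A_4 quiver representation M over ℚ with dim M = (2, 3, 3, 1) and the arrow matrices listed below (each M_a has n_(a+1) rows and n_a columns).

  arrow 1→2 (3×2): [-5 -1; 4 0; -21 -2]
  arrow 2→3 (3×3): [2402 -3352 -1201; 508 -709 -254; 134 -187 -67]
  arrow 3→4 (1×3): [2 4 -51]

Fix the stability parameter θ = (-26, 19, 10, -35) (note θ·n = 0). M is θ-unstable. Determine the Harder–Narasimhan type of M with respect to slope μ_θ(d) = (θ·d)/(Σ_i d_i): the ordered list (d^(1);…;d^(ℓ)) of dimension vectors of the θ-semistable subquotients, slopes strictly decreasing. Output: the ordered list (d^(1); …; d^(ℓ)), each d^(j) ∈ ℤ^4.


Via rank(M_{q-1}∘⋯∘M_p): M ≅ I[1,2], I[1,4], I[2,3], I[3,3].
μ_θ-semistable layers: μ^(1)=19; μ^(2)=29/2; μ^(3)=10; μ^(4)=-2; μ^(5)=-26

((0, 1, 0, 0); (0, 1, 1, 0); (0, 0, 1, 0); (0, 1, 1, 1); (2, 0, 0, 0))
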